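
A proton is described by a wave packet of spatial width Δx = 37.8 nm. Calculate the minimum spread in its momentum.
1.395 × 10^-27 kg·m/s

For a wave packet, the spatial width Δx and momentum spread Δp are related by the uncertainty principle:
ΔxΔp ≥ ℏ/2

The minimum momentum spread is:
Δp_min = ℏ/(2Δx)
Δp_min = (1.055e-34 J·s) / (2 × 3.780e-08 m)
Δp_min = 1.395e-27 kg·m/s

A wave packet cannot have both a well-defined position and well-defined momentum.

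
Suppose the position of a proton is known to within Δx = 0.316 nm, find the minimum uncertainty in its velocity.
99.761 m/s

Using the Heisenberg uncertainty principle and Δp = mΔv:
ΔxΔp ≥ ℏ/2
Δx(mΔv) ≥ ℏ/2

The minimum uncertainty in velocity is:
Δv_min = ℏ/(2mΔx)
Δv_min = (1.055e-34 J·s) / (2 × 1.673e-27 kg × 3.160e-10 m)
Δv_min = 9.976e+01 m/s = 99.761 m/s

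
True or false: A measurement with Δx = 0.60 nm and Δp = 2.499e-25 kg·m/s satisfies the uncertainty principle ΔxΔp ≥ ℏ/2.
Yes, it satisfies the uncertainty principle.

Calculate the product ΔxΔp:
ΔxΔp = (6.000e-10 m) × (2.499e-25 kg·m/s)
ΔxΔp = 1.499e-34 J·s

Compare to the minimum allowed value ℏ/2:
ℏ/2 = 5.273e-35 J·s

Since ΔxΔp = 1.499e-34 J·s ≥ 5.273e-35 J·s = ℏ/2,
the measurement satisfies the uncertainty principle.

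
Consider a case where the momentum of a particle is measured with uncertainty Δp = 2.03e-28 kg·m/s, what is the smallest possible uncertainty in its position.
259.747 nm

Using the Heisenberg uncertainty principle:
ΔxΔp ≥ ℏ/2

The minimum uncertainty in position is:
Δx_min = ℏ/(2Δp)
Δx_min = (1.055e-34 J·s) / (2 × 2.030e-28 kg·m/s)
Δx_min = 2.597e-07 m = 259.747 nm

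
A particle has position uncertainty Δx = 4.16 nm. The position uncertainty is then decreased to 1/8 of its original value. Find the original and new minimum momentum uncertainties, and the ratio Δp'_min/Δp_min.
Original Δp_min = 1.268 × 10^-26 kg·m/s; new Δp'_min = 1.014 × 10^-25 kg·m/s; ratio Δp'_min/Δp_min = 8.

From the uncertainty principle ΔxΔp ≥ ℏ/2, the minimum momentum uncertainty is Δp_min = ℏ/(2Δx).

Original (Δx = 4.16 nm = 4.160e-09 m):
Δp_min = (1.055e-34 J·s)/(2 × 4.160e-09 m) = 1.268e-26 kg·m/s

When Δx → (1/8)Δx:
Δp'_min = ℏ/(2 × (1/8)Δx) = 8 × ℏ/(2Δx) = 8 × Δp_min
Δp'_min = 8 × 1.268e-26 kg·m/s = 1.014e-25 kg·m/s

Since Δp_min ∝ 1/Δx, when Δx is decreased to 1/8 of its original value, Δp_min increases to 8 times its original value.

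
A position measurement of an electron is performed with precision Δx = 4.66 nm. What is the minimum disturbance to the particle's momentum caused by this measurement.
1.132 × 10^-26 kg·m/s

The uncertainty principle implies that measuring position disturbs momentum:
ΔxΔp ≥ ℏ/2

When we measure position with precision Δx, we necessarily introduce a momentum uncertainty:
Δp ≥ ℏ/(2Δx)
Δp_min = (1.055e-34 J·s) / (2 × 4.660e-09 m)
Δp_min = 1.132e-26 kg·m/s

The more precisely we measure position, the greater the momentum disturbance.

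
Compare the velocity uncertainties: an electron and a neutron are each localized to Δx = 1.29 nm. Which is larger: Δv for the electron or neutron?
The electron has the larger minimum velocity uncertainty, by a ratio of 1838.7.

For both particles, Δp_min = ℏ/(2Δx) = 4.087e-26 kg·m/s (same for both).

The velocity uncertainty is Δv = Δp/m:
- electron: Δv = 4.087e-26 / 9.109e-31 = 4.487e+04 m/s = 44.871 km/s
- neutron: Δv = 4.087e-26 / 1.675e-27 = 2.440e+01 m/s = 24.404 m/s

Ratio: 4.487e+04 / 2.440e+01 = 1838.7

The lighter particle has larger velocity uncertainty because Δv ∝ 1/m.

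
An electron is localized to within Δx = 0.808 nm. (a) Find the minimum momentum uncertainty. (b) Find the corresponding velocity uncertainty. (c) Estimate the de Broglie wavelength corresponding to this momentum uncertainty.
(a) Δp_min = 6.526 × 10^-26 kg·m/s
(b) Δv_min = 71.638 km/s
(c) λ_dB = 10.154 nm

Step-by-step:

(a) From the uncertainty principle:
Δp_min = ℏ/(2Δx) = (1.055e-34 J·s)/(2 × 8.080e-10 m) = 6.526e-26 kg·m/s

(b) The velocity uncertainty:
Δv = Δp/m = (6.526e-26 kg·m/s)/(9.109e-31 kg) = 7.164e+04 m/s = 71.638 km/s

(c) The de Broglie wavelength for this momentum:
λ = h/p = (6.626e-34 J·s)/(6.526e-26 kg·m/s) = 1.015e-08 m = 10.154 nm

Note: The de Broglie wavelength is comparable to the localization size, as expected from wave-particle duality.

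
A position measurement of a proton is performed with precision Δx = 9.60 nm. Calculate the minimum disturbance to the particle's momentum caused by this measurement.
5.493 × 10^-27 kg·m/s

The uncertainty principle implies that measuring position disturbs momentum:
ΔxΔp ≥ ℏ/2

When we measure position with precision Δx, we necessarily introduce a momentum uncertainty:
Δp ≥ ℏ/(2Δx)
Δp_min = (1.055e-34 J·s) / (2 × 9.600e-09 m)
Δp_min = 5.493e-27 kg·m/s

The more precisely we measure position, the greater the momentum disturbance.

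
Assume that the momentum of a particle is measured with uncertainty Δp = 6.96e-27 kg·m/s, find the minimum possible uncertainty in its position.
7.576 nm

Using the Heisenberg uncertainty principle:
ΔxΔp ≥ ℏ/2

The minimum uncertainty in position is:
Δx_min = ℏ/(2Δp)
Δx_min = (1.055e-34 J·s) / (2 × 6.960e-27 kg·m/s)
Δx_min = 7.576e-09 m = 7.576 nm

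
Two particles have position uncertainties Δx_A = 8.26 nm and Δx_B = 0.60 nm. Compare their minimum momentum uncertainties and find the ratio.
Particle B has the larger minimum momentum uncertainty, by a factor of 13.77.

For each particle, the minimum momentum uncertainty is Δp_min = ℏ/(2Δx):

Particle A: Δp_A = ℏ/(2×8.260e-09 m) = 6.384e-27 kg·m/s
Particle B: Δp_B = ℏ/(2×6.000e-10 m) = 8.788e-26 kg·m/s

Ratio: Δp_B/Δp_A = 13.77

Since Δp_min ∝ 1/Δx, the particle with smaller position uncertainty (B) has larger momentum uncertainty.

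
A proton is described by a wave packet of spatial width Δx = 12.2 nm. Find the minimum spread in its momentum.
4.322 × 10^-27 kg·m/s

For a wave packet, the spatial width Δx and momentum spread Δp are related by the uncertainty principle:
ΔxΔp ≥ ℏ/2

The minimum momentum spread is:
Δp_min = ℏ/(2Δx)
Δp_min = (1.055e-34 J·s) / (2 × 1.220e-08 m)
Δp_min = 4.322e-27 kg·m/s

A wave packet cannot have both a well-defined position and well-defined momentum.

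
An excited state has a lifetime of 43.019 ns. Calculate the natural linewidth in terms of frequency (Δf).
1.850 MHz

Using the energy-time uncertainty principle and E = hf:
ΔEΔt ≥ ℏ/2
hΔf·Δt ≥ ℏ/2

The minimum frequency uncertainty is:
Δf = ℏ/(2hτ) = 1/(4πτ)
Δf = 1/(4π × 4.302e-08 s)
Δf = 1.850e+06 Hz = 1.850 MHz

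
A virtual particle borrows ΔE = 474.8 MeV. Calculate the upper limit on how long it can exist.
6.931 × 10^-25 s

Using the energy-time uncertainty principle:
ΔEΔt ≥ ℏ/2

For a virtual particle borrowing energy ΔE, the maximum lifetime is:
Δt_max = ℏ/(2ΔE)

Converting energy:
ΔE = 474.8 MeV = 7.607e-11 J

Δt_max = (1.055e-34 J·s) / (2 × 7.607e-11 J)
Δt_max = 6.931e-25 s = 6.931 × 10^-25 s

Virtual particles with higher borrowed energy exist for shorter times.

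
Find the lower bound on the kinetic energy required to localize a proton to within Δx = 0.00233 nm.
955.526 meV

Localizing a particle requires giving it sufficient momentum uncertainty:

1. From uncertainty principle: Δp ≥ ℏ/(2Δx)
   Δp_min = (1.055e-34 J·s) / (2 × 2.330e-12 m)
   Δp_min = 2.263e-23 kg·m/s

2. This momentum uncertainty corresponds to kinetic energy:
   KE ≈ (Δp)²/(2m) = (2.263e-23)²/(2 × 1.673e-27 kg)
   KE = 1.531e-19 J = 955.526 meV

Tighter localization requires more energy.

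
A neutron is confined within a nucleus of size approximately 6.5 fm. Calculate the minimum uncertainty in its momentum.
8.112 × 10^-21 kg·m/s

Using the Heisenberg uncertainty principle:
ΔxΔp ≥ ℏ/2

With Δx ≈ L = 6.500e-15 m (the confinement size):
Δp_min = ℏ/(2Δx)
Δp_min = (1.055e-34 J·s) / (2 × 6.500e-15 m)
Δp_min = 8.112e-21 kg·m/s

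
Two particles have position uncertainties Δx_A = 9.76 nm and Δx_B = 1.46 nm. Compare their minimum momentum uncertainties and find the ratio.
Particle B has the larger minimum momentum uncertainty, by a factor of 6.68.

For each particle, the minimum momentum uncertainty is Δp_min = ℏ/(2Δx):

Particle A: Δp_A = ℏ/(2×9.760e-09 m) = 5.403e-27 kg·m/s
Particle B: Δp_B = ℏ/(2×1.460e-09 m) = 3.612e-26 kg·m/s

Ratio: Δp_B/Δp_A = 6.68

Since Δp_min ∝ 1/Δx, the particle with smaller position uncertainty (B) has larger momentum uncertainty.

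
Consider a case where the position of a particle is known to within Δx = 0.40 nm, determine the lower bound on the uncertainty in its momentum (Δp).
1.318 × 10^-25 kg·m/s

Using the Heisenberg uncertainty principle:
ΔxΔp ≥ ℏ/2

The minimum uncertainty in momentum is:
Δp_min = ℏ/(2Δx)
Δp_min = (1.055e-34 J·s) / (2 × 4.000e-10 m)
Δp_min = 1.318e-25 kg·m/s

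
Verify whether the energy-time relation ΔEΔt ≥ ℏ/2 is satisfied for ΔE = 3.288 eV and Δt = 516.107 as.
Yes, it satisfies the uncertainty relation.

Calculate the product ΔEΔt:
ΔE = 3.288 eV = 5.268e-19 J
ΔEΔt = (5.268e-19 J) × (5.161e-16 s)
ΔEΔt = 2.719e-34 J·s

Compare to the minimum allowed value ℏ/2:
ℏ/2 = 5.273e-35 J·s

Since ΔEΔt = 2.719e-34 J·s ≥ 5.273e-35 J·s = ℏ/2,
this satisfies the uncertainty relation.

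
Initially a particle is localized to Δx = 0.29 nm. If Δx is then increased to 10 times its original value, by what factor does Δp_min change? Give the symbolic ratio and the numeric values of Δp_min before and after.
Original Δp_min = 1.818 × 10^-25 kg·m/s; new Δp'_min = 1.818 × 10^-26 kg·m/s; ratio Δp'_min/Δp_min = 1/10.

From the uncertainty principle ΔxΔp ≥ ℏ/2, the minimum momentum uncertainty is Δp_min = ℏ/(2Δx).

Original (Δx = 0.29 nm = 2.900e-10 m):
Δp_min = (1.055e-34 J·s)/(2 × 2.900e-10 m) = 1.818e-25 kg·m/s

When Δx → 10Δx:
Δp'_min = ℏ/(2 × 10Δx) = (1/10) × ℏ/(2Δx) = (1/10) × Δp_min
Δp'_min = 1/10 × 1.818e-25 kg·m/s = 1.818e-26 kg·m/s

Since Δp_min ∝ 1/Δx, when Δx is increased to 10 times its original value, Δp_min decreases to 1/10 of its original value.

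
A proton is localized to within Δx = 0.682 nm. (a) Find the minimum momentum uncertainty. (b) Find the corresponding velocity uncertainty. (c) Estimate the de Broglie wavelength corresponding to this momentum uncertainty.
(a) Δp_min = 7.731 × 10^-26 kg·m/s
(b) Δv_min = 46.224 m/s
(c) λ_dB = 8.570 nm

Step-by-step:

(a) From the uncertainty principle:
Δp_min = ℏ/(2Δx) = (1.055e-34 J·s)/(2 × 6.820e-10 m) = 7.731e-26 kg·m/s

(b) The velocity uncertainty:
Δv = Δp/m = (7.731e-26 kg·m/s)/(1.673e-27 kg) = 4.622e+01 m/s = 46.224 m/s

(c) The de Broglie wavelength for this momentum:
λ = h/p = (6.626e-34 J·s)/(7.731e-26 kg·m/s) = 8.570e-09 m = 8.570 nm

Note: The de Broglie wavelength is comparable to the localization size, as expected from wave-particle duality.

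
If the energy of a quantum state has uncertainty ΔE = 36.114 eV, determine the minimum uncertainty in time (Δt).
9.113 as

Using the energy-time uncertainty principle:
ΔEΔt ≥ ℏ/2

The minimum uncertainty in time is:
Δt_min = ℏ/(2ΔE)
Δt_min = (1.055e-34 J·s) / (2 × 5.786e-18 J)
Δt_min = 9.113e-18 s = 9.113 as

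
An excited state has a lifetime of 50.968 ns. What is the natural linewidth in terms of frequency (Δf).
1.561 MHz

Using the energy-time uncertainty principle and E = hf:
ΔEΔt ≥ ℏ/2
hΔf·Δt ≥ ℏ/2

The minimum frequency uncertainty is:
Δf = ℏ/(2hτ) = 1/(4πτ)
Δf = 1/(4π × 5.097e-08 s)
Δf = 1.561e+06 Hz = 1.561 MHz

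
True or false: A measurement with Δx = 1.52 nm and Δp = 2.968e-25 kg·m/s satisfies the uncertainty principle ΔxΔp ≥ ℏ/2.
Yes, it satisfies the uncertainty principle.

Calculate the product ΔxΔp:
ΔxΔp = (1.520e-09 m) × (2.968e-25 kg·m/s)
ΔxΔp = 4.511e-34 J·s

Compare to the minimum allowed value ℏ/2:
ℏ/2 = 5.273e-35 J·s

Since ΔxΔp = 4.511e-34 J·s ≥ 5.273e-35 J·s = ℏ/2,
the measurement satisfies the uncertainty principle.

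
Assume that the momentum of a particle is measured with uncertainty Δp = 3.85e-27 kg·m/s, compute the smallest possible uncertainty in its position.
13.696 nm

Using the Heisenberg uncertainty principle:
ΔxΔp ≥ ℏ/2

The minimum uncertainty in position is:
Δx_min = ℏ/(2Δp)
Δx_min = (1.055e-34 J·s) / (2 × 3.850e-27 kg·m/s)
Δx_min = 1.370e-08 m = 13.696 nm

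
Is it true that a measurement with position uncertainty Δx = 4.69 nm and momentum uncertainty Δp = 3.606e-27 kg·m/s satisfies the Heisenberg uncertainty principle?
No, it violates the uncertainty principle (impossible measurement).

Calculate the product ΔxΔp:
ΔxΔp = (4.690e-09 m) × (3.606e-27 kg·m/s)
ΔxΔp = 1.691e-35 J·s

Compare to the minimum allowed value ℏ/2:
ℏ/2 = 5.273e-35 J·s

Since ΔxΔp = 1.691e-35 J·s < 5.273e-35 J·s = ℏ/2,
the measurement violates the uncertainty principle.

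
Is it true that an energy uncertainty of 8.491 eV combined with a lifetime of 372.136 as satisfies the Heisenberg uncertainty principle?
Yes, it satisfies the uncertainty relation.

Calculate the product ΔEΔt:
ΔE = 8.491 eV = 1.360e-18 J
ΔEΔt = (1.360e-18 J) × (3.721e-16 s)
ΔEΔt = 5.063e-34 J·s

Compare to the minimum allowed value ℏ/2:
ℏ/2 = 5.273e-35 J·s

Since ΔEΔt = 5.063e-34 J·s ≥ 5.273e-35 J·s = ℏ/2,
this satisfies the uncertainty relation.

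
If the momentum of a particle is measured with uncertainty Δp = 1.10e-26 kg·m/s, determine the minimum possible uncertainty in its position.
4.794 nm

Using the Heisenberg uncertainty principle:
ΔxΔp ≥ ℏ/2

The minimum uncertainty in position is:
Δx_min = ℏ/(2Δp)
Δx_min = (1.055e-34 J·s) / (2 × 1.100e-26 kg·m/s)
Δx_min = 4.794e-09 m = 4.794 nm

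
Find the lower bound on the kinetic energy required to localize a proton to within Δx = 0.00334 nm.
465.009 meV

Localizing a particle requires giving it sufficient momentum uncertainty:

1. From uncertainty principle: Δp ≥ ℏ/(2Δx)
   Δp_min = (1.055e-34 J·s) / (2 × 3.340e-12 m)
   Δp_min = 1.579e-23 kg·m/s

2. This momentum uncertainty corresponds to kinetic energy:
   KE ≈ (Δp)²/(2m) = (1.579e-23)²/(2 × 1.673e-27 kg)
   KE = 7.450e-20 J = 465.009 meV

Tighter localization requires more energy.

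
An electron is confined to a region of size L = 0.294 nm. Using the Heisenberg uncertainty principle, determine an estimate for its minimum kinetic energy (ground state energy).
110.197 meV

Using the uncertainty principle to estimate ground state energy:

1. The position uncertainty is approximately the confinement size:
   Δx ≈ L = 2.940e-10 m

2. From ΔxΔp ≥ ℏ/2, the minimum momentum uncertainty is:
   Δp ≈ ℏ/(2L) = 1.793e-25 kg·m/s

3. The kinetic energy is approximately:
   KE ≈ (Δp)²/(2m) = (1.793e-25)²/(2 × 9.109e-31 kg)
   KE ≈ 1.766e-20 J = 110.197 meV

This is an order-of-magnitude estimate of the ground state energy.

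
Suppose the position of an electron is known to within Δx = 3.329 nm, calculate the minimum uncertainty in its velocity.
17.388 km/s

Using the Heisenberg uncertainty principle and Δp = mΔv:
ΔxΔp ≥ ℏ/2
Δx(mΔv) ≥ ℏ/2

The minimum uncertainty in velocity is:
Δv_min = ℏ/(2mΔx)
Δv_min = (1.055e-34 J·s) / (2 × 9.109e-31 kg × 3.329e-09 m)
Δv_min = 1.739e+04 m/s = 17.388 km/s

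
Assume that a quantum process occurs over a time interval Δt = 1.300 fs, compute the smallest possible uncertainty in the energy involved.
253.158 meV

Using the energy-time uncertainty principle:
ΔEΔt ≥ ℏ/2

The minimum uncertainty in energy is:
ΔE_min = ℏ/(2Δt)
ΔE_min = (1.055e-34 J·s) / (2 × 1.300e-15 s)
ΔE_min = 4.056e-20 J = 253.158 meV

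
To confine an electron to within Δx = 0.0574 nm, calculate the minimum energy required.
2.891 eV

Localizing a particle requires giving it sufficient momentum uncertainty:

1. From uncertainty principle: Δp ≥ ℏ/(2Δx)
   Δp_min = (1.055e-34 J·s) / (2 × 5.740e-11 m)
   Δp_min = 9.186e-25 kg·m/s

2. This momentum uncertainty corresponds to kinetic energy:
   KE ≈ (Δp)²/(2m) = (9.186e-25)²/(2 × 9.109e-31 kg)
   KE = 4.632e-19 J = 2.891 eV

Tighter localization requires more energy.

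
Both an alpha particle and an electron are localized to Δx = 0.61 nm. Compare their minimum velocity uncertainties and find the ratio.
The electron has the larger minimum velocity uncertainty, by a ratio of 7294.3.

For both particles, Δp_min = ℏ/(2Δx) = 8.644e-26 kg·m/s (same for both).

The velocity uncertainty is Δv = Δp/m:
- alpha particle: Δv = 8.644e-26 / 6.645e-27 = 1.301e+01 m/s = 13.009 m/s
- electron: Δv = 8.644e-26 / 9.109e-31 = 9.489e+04 m/s = 94.892 km/s

Ratio: 9.489e+04 / 1.301e+01 = 7294.3

The lighter particle has larger velocity uncertainty because Δv ∝ 1/m.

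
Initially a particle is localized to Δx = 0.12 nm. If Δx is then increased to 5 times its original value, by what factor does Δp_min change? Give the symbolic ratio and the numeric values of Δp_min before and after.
Original Δp_min = 4.394 × 10^-25 kg·m/s; new Δp'_min = 8.788 × 10^-26 kg·m/s; ratio Δp'_min/Δp_min = 1/5.

From the uncertainty principle ΔxΔp ≥ ℏ/2, the minimum momentum uncertainty is Δp_min = ℏ/(2Δx).

Original (Δx = 0.12 nm = 1.200e-10 m):
Δp_min = (1.055e-34 J·s)/(2 × 1.200e-10 m) = 4.394e-25 kg·m/s

When Δx → 5Δx:
Δp'_min = ℏ/(2 × 5Δx) = (1/5) × ℏ/(2Δx) = (1/5) × Δp_min
Δp'_min = 1/5 × 4.394e-25 kg·m/s = 8.788e-26 kg·m/s

Since Δp_min ∝ 1/Δx, when Δx is increased to 5 times its original value, Δp_min decreases to 1/5 of its original value.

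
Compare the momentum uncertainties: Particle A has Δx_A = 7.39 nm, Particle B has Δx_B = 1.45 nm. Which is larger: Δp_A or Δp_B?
Particle B has the larger minimum momentum uncertainty, by a factor of 5.10.

For each particle, the minimum momentum uncertainty is Δp_min = ℏ/(2Δx):

Particle A: Δp_A = ℏ/(2×7.390e-09 m) = 7.135e-27 kg·m/s
Particle B: Δp_B = ℏ/(2×1.450e-09 m) = 3.636e-26 kg·m/s

Ratio: Δp_B/Δp_A = 5.10

Since Δp_min ∝ 1/Δx, the particle with smaller position uncertainty (B) has larger momentum uncertainty.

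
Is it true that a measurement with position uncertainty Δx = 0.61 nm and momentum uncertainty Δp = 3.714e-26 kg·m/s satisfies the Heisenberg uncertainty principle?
No, it violates the uncertainty principle (impossible measurement).

Calculate the product ΔxΔp:
ΔxΔp = (6.100e-10 m) × (3.714e-26 kg·m/s)
ΔxΔp = 2.266e-35 J·s

Compare to the minimum allowed value ℏ/2:
ℏ/2 = 5.273e-35 J·s

Since ΔxΔp = 2.266e-35 J·s < 5.273e-35 J·s = ℏ/2,
the measurement violates the uncertainty principle.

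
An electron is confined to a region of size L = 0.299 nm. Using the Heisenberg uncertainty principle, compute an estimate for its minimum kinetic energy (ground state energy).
106.542 meV

Using the uncertainty principle to estimate ground state energy:

1. The position uncertainty is approximately the confinement size:
   Δx ≈ L = 2.990e-10 m

2. From ΔxΔp ≥ ℏ/2, the minimum momentum uncertainty is:
   Δp ≈ ℏ/(2L) = 1.763e-25 kg·m/s

3. The kinetic energy is approximately:
   KE ≈ (Δp)²/(2m) = (1.763e-25)²/(2 × 9.109e-31 kg)
   KE ≈ 1.707e-20 J = 106.542 meV

This is an order-of-magnitude estimate of the ground state energy.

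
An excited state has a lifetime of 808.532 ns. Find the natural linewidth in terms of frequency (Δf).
98.422 kHz

Using the energy-time uncertainty principle and E = hf:
ΔEΔt ≥ ℏ/2
hΔf·Δt ≥ ℏ/2

The minimum frequency uncertainty is:
Δf = ℏ/(2hτ) = 1/(4πτ)
Δf = 1/(4π × 8.085e-07 s)
Δf = 9.842e+04 Hz = 98.422 kHz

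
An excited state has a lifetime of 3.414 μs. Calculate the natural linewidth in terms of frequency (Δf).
23.309 kHz

Using the energy-time uncertainty principle and E = hf:
ΔEΔt ≥ ℏ/2
hΔf·Δt ≥ ℏ/2

The minimum frequency uncertainty is:
Δf = ℏ/(2hτ) = 1/(4πτ)
Δf = 1/(4π × 3.414e-06 s)
Δf = 2.331e+04 Hz = 23.309 kHz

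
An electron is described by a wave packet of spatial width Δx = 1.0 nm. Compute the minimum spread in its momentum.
5.273 × 10^-26 kg·m/s

For a wave packet, the spatial width Δx and momentum spread Δp are related by the uncertainty principle:
ΔxΔp ≥ ℏ/2

The minimum momentum spread is:
Δp_min = ℏ/(2Δx)
Δp_min = (1.055e-34 J·s) / (2 × 1.000e-09 m)
Δp_min = 5.273e-26 kg·m/s

A wave packet cannot have both a well-defined position and well-defined momentum.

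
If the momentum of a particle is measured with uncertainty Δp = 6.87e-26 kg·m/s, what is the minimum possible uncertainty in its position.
767.520 pm

Using the Heisenberg uncertainty principle:
ΔxΔp ≥ ℏ/2

The minimum uncertainty in position is:
Δx_min = ℏ/(2Δp)
Δx_min = (1.055e-34 J·s) / (2 × 6.870e-26 kg·m/s)
Δx_min = 7.675e-10 m = 767.520 pm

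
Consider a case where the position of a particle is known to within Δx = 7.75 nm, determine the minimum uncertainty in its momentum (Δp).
6.804 × 10^-27 kg·m/s

Using the Heisenberg uncertainty principle:
ΔxΔp ≥ ℏ/2

The minimum uncertainty in momentum is:
Δp_min = ℏ/(2Δx)
Δp_min = (1.055e-34 J·s) / (2 × 7.750e-09 m)
Δp_min = 6.804e-27 kg·m/s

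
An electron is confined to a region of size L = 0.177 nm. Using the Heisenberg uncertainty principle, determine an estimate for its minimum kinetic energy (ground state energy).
304.030 meV

Using the uncertainty principle to estimate ground state energy:

1. The position uncertainty is approximately the confinement size:
   Δx ≈ L = 1.770e-10 m

2. From ΔxΔp ≥ ℏ/2, the minimum momentum uncertainty is:
   Δp ≈ ℏ/(2L) = 2.979e-25 kg·m/s

3. The kinetic energy is approximately:
   KE ≈ (Δp)²/(2m) = (2.979e-25)²/(2 × 9.109e-31 kg)
   KE ≈ 4.871e-20 J = 304.030 meV

This is an order-of-magnitude estimate of the ground state energy.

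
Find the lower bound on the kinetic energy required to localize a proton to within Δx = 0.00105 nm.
4.705 eV

Localizing a particle requires giving it sufficient momentum uncertainty:

1. From uncertainty principle: Δp ≥ ℏ/(2Δx)
   Δp_min = (1.055e-34 J·s) / (2 × 1.050e-12 m)
   Δp_min = 5.022e-23 kg·m/s

2. This momentum uncertainty corresponds to kinetic energy:
   KE ≈ (Δp)²/(2m) = (5.022e-23)²/(2 × 1.673e-27 kg)
   KE = 7.539e-19 J = 4.705 eV

Tighter localization requires more energy.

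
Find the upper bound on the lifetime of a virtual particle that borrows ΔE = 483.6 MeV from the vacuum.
6.805 × 10^-25 s

Using the energy-time uncertainty principle:
ΔEΔt ≥ ℏ/2

For a virtual particle borrowing energy ΔE, the maximum lifetime is:
Δt_max = ℏ/(2ΔE)

Converting energy:
ΔE = 483.6 MeV = 7.748e-11 J

Δt_max = (1.055e-34 J·s) / (2 × 7.748e-11 J)
Δt_max = 6.805e-25 s = 6.805 × 10^-25 s

Virtual particles with higher borrowed energy exist for shorter times.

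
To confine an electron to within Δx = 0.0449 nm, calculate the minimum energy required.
4.725 eV

Localizing a particle requires giving it sufficient momentum uncertainty:

1. From uncertainty principle: Δp ≥ ℏ/(2Δx)
   Δp_min = (1.055e-34 J·s) / (2 × 4.490e-11 m)
   Δp_min = 1.174e-24 kg·m/s

2. This momentum uncertainty corresponds to kinetic energy:
   KE ≈ (Δp)²/(2m) = (1.174e-24)²/(2 × 9.109e-31 kg)
   KE = 7.570e-19 J = 4.725 eV

Tighter localization requires more energy.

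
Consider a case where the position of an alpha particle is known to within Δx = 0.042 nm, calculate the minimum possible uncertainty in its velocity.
188.940 m/s

Using the Heisenberg uncertainty principle and Δp = mΔv:
ΔxΔp ≥ ℏ/2
Δx(mΔv) ≥ ℏ/2

The minimum uncertainty in velocity is:
Δv_min = ℏ/(2mΔx)
Δv_min = (1.055e-34 J·s) / (2 × 6.645e-27 kg × 4.200e-11 m)
Δv_min = 1.889e+02 m/s = 188.940 m/s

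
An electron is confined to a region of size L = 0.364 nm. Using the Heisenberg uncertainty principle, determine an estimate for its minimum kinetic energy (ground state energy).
71.889 meV

Using the uncertainty principle to estimate ground state energy:

1. The position uncertainty is approximately the confinement size:
   Δx ≈ L = 3.640e-10 m

2. From ΔxΔp ≥ ℏ/2, the minimum momentum uncertainty is:
   Δp ≈ ℏ/(2L) = 1.449e-25 kg·m/s

3. The kinetic energy is approximately:
   KE ≈ (Δp)²/(2m) = (1.449e-25)²/(2 × 9.109e-31 kg)
   KE ≈ 1.152e-20 J = 71.889 meV

This is an order-of-magnitude estimate of the ground state energy.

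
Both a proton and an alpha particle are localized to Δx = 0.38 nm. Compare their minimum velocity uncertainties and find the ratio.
The proton has the larger minimum velocity uncertainty, by a ratio of 4.0.

For both particles, Δp_min = ℏ/(2Δx) = 1.388e-25 kg·m/s (same for both).

The velocity uncertainty is Δv = Δp/m:
- proton: Δv = 1.388e-25 / 1.673e-27 = 8.296e+01 m/s = 82.959 m/s
- alpha particle: Δv = 1.388e-25 / 6.645e-27 = 2.088e+01 m/s = 20.883 m/s

Ratio: 8.296e+01 / 2.088e+01 = 4.0

The lighter particle has larger velocity uncertainty because Δv ∝ 1/m.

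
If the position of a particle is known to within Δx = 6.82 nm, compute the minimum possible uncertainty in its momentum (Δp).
7.731 × 10^-27 kg·m/s

Using the Heisenberg uncertainty principle:
ΔxΔp ≥ ℏ/2

The minimum uncertainty in momentum is:
Δp_min = ℏ/(2Δx)
Δp_min = (1.055e-34 J·s) / (2 × 6.820e-09 m)
Δp_min = 7.731e-27 kg·m/s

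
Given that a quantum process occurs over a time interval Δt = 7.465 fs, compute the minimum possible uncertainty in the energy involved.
44.087 meV

Using the energy-time uncertainty principle:
ΔEΔt ≥ ℏ/2

The minimum uncertainty in energy is:
ΔE_min = ℏ/(2Δt)
ΔE_min = (1.055e-34 J·s) / (2 × 7.465e-15 s)
ΔE_min = 7.063e-21 J = 44.087 meV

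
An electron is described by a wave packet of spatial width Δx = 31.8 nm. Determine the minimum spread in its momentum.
1.658 × 10^-27 kg·m/s

For a wave packet, the spatial width Δx and momentum spread Δp are related by the uncertainty principle:
ΔxΔp ≥ ℏ/2

The minimum momentum spread is:
Δp_min = ℏ/(2Δx)
Δp_min = (1.055e-34 J·s) / (2 × 3.180e-08 m)
Δp_min = 1.658e-27 kg·m/s

A wave packet cannot have both a well-defined position and well-defined momentum.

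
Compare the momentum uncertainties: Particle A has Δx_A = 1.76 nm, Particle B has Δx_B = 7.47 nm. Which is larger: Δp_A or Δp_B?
Particle A has the larger minimum momentum uncertainty, by a factor of 4.24.

For each particle, the minimum momentum uncertainty is Δp_min = ℏ/(2Δx):

Particle A: Δp_A = ℏ/(2×1.760e-09 m) = 2.996e-26 kg·m/s
Particle B: Δp_B = ℏ/(2×7.470e-09 m) = 7.059e-27 kg·m/s

Ratio: Δp_A/Δp_B = 4.24

Since Δp_min ∝ 1/Δx, the particle with smaller position uncertainty (A) has larger momentum uncertainty.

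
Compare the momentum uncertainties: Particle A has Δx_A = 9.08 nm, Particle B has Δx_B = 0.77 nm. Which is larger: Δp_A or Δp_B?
Particle B has the larger minimum momentum uncertainty, by a factor of 11.79.

For each particle, the minimum momentum uncertainty is Δp_min = ℏ/(2Δx):

Particle A: Δp_A = ℏ/(2×9.080e-09 m) = 5.807e-27 kg·m/s
Particle B: Δp_B = ℏ/(2×7.700e-10 m) = 6.848e-26 kg·m/s

Ratio: Δp_B/Δp_A = 11.79

Since Δp_min ∝ 1/Δx, the particle with smaller position uncertainty (B) has larger momentum uncertainty.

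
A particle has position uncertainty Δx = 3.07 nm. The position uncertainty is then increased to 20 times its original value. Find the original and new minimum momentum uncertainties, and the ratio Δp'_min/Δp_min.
Original Δp_min = 1.718 × 10^-26 kg·m/s; new Δp'_min = 8.588 × 10^-28 kg·m/s; ratio Δp'_min/Δp_min = 1/20.

From the uncertainty principle ΔxΔp ≥ ℏ/2, the minimum momentum uncertainty is Δp_min = ℏ/(2Δx).

Original (Δx = 3.07 nm = 3.070e-09 m):
Δp_min = (1.055e-34 J·s)/(2 × 3.070e-09 m) = 1.718e-26 kg·m/s

When Δx → 20Δx:
Δp'_min = ℏ/(2 × 20Δx) = (1/20) × ℏ/(2Δx) = (1/20) × Δp_min
Δp'_min = 1/20 × 1.718e-26 kg·m/s = 8.588e-28 kg·m/s

Since Δp_min ∝ 1/Δx, when Δx is increased to 20 times its original value, Δp_min decreases to 1/20 of its original value.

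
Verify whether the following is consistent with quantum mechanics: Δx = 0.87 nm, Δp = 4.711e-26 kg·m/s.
No, it violates the uncertainty principle (impossible measurement).

Calculate the product ΔxΔp:
ΔxΔp = (8.700e-10 m) × (4.711e-26 kg·m/s)
ΔxΔp = 4.099e-35 J·s

Compare to the minimum allowed value ℏ/2:
ℏ/2 = 5.273e-35 J·s

Since ΔxΔp = 4.099e-35 J·s < 5.273e-35 J·s = ℏ/2,
the measurement violates the uncertainty principle.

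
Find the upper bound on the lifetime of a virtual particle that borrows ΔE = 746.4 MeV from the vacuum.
4.409 × 10^-25 s

Using the energy-time uncertainty principle:
ΔEΔt ≥ ℏ/2

For a virtual particle borrowing energy ΔE, the maximum lifetime is:
Δt_max = ℏ/(2ΔE)

Converting energy:
ΔE = 746.4 MeV = 1.196e-10 J

Δt_max = (1.055e-34 J·s) / (2 × 1.196e-10 J)
Δt_max = 4.409e-25 s = 4.409 × 10^-25 s

Virtual particles with higher borrowed energy exist for shorter times.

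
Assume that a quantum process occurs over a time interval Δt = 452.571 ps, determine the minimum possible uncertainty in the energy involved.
727.192 neV

Using the energy-time uncertainty principle:
ΔEΔt ≥ ℏ/2

The minimum uncertainty in energy is:
ΔE_min = ℏ/(2Δt)
ΔE_min = (1.055e-34 J·s) / (2 × 4.526e-10 s)
ΔE_min = 1.165e-25 J = 727.192 neV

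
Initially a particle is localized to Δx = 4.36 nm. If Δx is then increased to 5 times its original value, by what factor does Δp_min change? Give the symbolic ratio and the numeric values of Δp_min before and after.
Original Δp_min = 1.209 × 10^-26 kg·m/s; new Δp'_min = 2.419 × 10^-27 kg·m/s; ratio Δp'_min/Δp_min = 1/5.

From the uncertainty principle ΔxΔp ≥ ℏ/2, the minimum momentum uncertainty is Δp_min = ℏ/(2Δx).

Original (Δx = 4.36 nm = 4.360e-09 m):
Δp_min = (1.055e-34 J·s)/(2 × 4.360e-09 m) = 1.209e-26 kg·m/s

When Δx → 5Δx:
Δp'_min = ℏ/(2 × 5Δx) = (1/5) × ℏ/(2Δx) = (1/5) × Δp_min
Δp'_min = 1/5 × 1.209e-26 kg·m/s = 2.419e-27 kg·m/s

Since Δp_min ∝ 1/Δx, when Δx is increased to 5 times its original value, Δp_min decreases to 1/5 of its original value.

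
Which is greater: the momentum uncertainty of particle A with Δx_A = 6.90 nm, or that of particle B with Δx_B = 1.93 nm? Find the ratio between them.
Particle B has the larger minimum momentum uncertainty, by a factor of 3.58.

For each particle, the minimum momentum uncertainty is Δp_min = ℏ/(2Δx):

Particle A: Δp_A = ℏ/(2×6.900e-09 m) = 7.642e-27 kg·m/s
Particle B: Δp_B = ℏ/(2×1.930e-09 m) = 2.732e-26 kg·m/s

Ratio: Δp_B/Δp_A = 3.58

Since Δp_min ∝ 1/Δx, the particle with smaller position uncertainty (B) has larger momentum uncertainty.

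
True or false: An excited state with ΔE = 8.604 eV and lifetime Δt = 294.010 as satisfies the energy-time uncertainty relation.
Yes, it satisfies the uncertainty relation.

Calculate the product ΔEΔt:
ΔE = 8.604 eV = 1.379e-18 J
ΔEΔt = (1.379e-18 J) × (2.940e-16 s)
ΔEΔt = 4.053e-34 J·s

Compare to the minimum allowed value ℏ/2:
ℏ/2 = 5.273e-35 J·s

Since ΔEΔt = 4.053e-34 J·s ≥ 5.273e-35 J·s = ℏ/2,
this satisfies the uncertainty relation.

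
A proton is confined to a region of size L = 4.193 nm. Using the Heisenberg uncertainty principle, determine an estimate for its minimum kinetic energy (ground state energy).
295.056 neV

Using the uncertainty principle to estimate ground state energy:

1. The position uncertainty is approximately the confinement size:
   Δx ≈ L = 4.193e-09 m

2. From ΔxΔp ≥ ℏ/2, the minimum momentum uncertainty is:
   Δp ≈ ℏ/(2L) = 1.258e-26 kg·m/s

3. The kinetic energy is approximately:
   KE ≈ (Δp)²/(2m) = (1.258e-26)²/(2 × 1.673e-27 kg)
   KE ≈ 4.727e-26 J = 295.056 neV

This is an order-of-magnitude estimate of the ground state energy.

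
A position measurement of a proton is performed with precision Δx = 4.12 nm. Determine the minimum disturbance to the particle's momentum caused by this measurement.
1.280 × 10^-26 kg·m/s

The uncertainty principle implies that measuring position disturbs momentum:
ΔxΔp ≥ ℏ/2

When we measure position with precision Δx, we necessarily introduce a momentum uncertainty:
Δp ≥ ℏ/(2Δx)
Δp_min = (1.055e-34 J·s) / (2 × 4.120e-09 m)
Δp_min = 1.280e-26 kg·m/s

The more precisely we measure position, the greater the momentum disturbance.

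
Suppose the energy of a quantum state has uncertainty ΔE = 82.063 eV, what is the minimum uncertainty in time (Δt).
4.010 as

Using the energy-time uncertainty principle:
ΔEΔt ≥ ℏ/2

The minimum uncertainty in time is:
Δt_min = ℏ/(2ΔE)
Δt_min = (1.055e-34 J·s) / (2 × 1.315e-17 J)
Δt_min = 4.010e-18 s = 4.010 as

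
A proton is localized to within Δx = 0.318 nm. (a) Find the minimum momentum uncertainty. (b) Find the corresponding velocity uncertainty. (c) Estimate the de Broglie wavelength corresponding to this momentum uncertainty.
(a) Δp_min = 1.658 × 10^-25 kg·m/s
(b) Δv_min = 99.134 m/s
(c) λ_dB = 3.996 nm

Step-by-step:

(a) From the uncertainty principle:
Δp_min = ℏ/(2Δx) = (1.055e-34 J·s)/(2 × 3.180e-10 m) = 1.658e-25 kg·m/s

(b) The velocity uncertainty:
Δv = Δp/m = (1.658e-25 kg·m/s)/(1.673e-27 kg) = 9.913e+01 m/s = 99.134 m/s

(c) The de Broglie wavelength for this momentum:
λ = h/p = (6.626e-34 J·s)/(1.658e-25 kg·m/s) = 3.996e-09 m = 3.996 nm

Note: The de Broglie wavelength is comparable to the localization size, as expected from wave-particle duality.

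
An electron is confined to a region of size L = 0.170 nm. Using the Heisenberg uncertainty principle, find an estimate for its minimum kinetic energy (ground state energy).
329.583 meV

Using the uncertainty principle to estimate ground state energy:

1. The position uncertainty is approximately the confinement size:
   Δx ≈ L = 1.700e-10 m

2. From ΔxΔp ≥ ℏ/2, the minimum momentum uncertainty is:
   Δp ≈ ℏ/(2L) = 3.102e-25 kg·m/s

3. The kinetic energy is approximately:
   KE ≈ (Δp)²/(2m) = (3.102e-25)²/(2 × 9.109e-31 kg)
   KE ≈ 5.281e-20 J = 329.583 meV

This is an order-of-magnitude estimate of the ground state energy.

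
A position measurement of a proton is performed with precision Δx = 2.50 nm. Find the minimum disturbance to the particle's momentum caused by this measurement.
2.109 × 10^-26 kg·m/s

The uncertainty principle implies that measuring position disturbs momentum:
ΔxΔp ≥ ℏ/2

When we measure position with precision Δx, we necessarily introduce a momentum uncertainty:
Δp ≥ ℏ/(2Δx)
Δp_min = (1.055e-34 J·s) / (2 × 2.500e-09 m)
Δp_min = 2.109e-26 kg·m/s

The more precisely we measure position, the greater the momentum disturbance.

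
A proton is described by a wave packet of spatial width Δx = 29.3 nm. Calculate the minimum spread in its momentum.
1.800 × 10^-27 kg·m/s

For a wave packet, the spatial width Δx and momentum spread Δp are related by the uncertainty principle:
ΔxΔp ≥ ℏ/2

The minimum momentum spread is:
Δp_min = ℏ/(2Δx)
Δp_min = (1.055e-34 J·s) / (2 × 2.930e-08 m)
Δp_min = 1.800e-27 kg·m/s

A wave packet cannot have both a well-defined position and well-defined momentum.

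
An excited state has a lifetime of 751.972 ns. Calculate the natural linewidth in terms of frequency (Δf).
105.825 kHz

Using the energy-time uncertainty principle and E = hf:
ΔEΔt ≥ ℏ/2
hΔf·Δt ≥ ℏ/2

The minimum frequency uncertainty is:
Δf = ℏ/(2hτ) = 1/(4πτ)
Δf = 1/(4π × 7.520e-07 s)
Δf = 1.058e+05 Hz = 105.825 kHz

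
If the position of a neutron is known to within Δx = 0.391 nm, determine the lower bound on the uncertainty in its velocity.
80.514 m/s

Using the Heisenberg uncertainty principle and Δp = mΔv:
ΔxΔp ≥ ℏ/2
Δx(mΔv) ≥ ℏ/2

The minimum uncertainty in velocity is:
Δv_min = ℏ/(2mΔx)
Δv_min = (1.055e-34 J·s) / (2 × 1.675e-27 kg × 3.910e-10 m)
Δv_min = 8.051e+01 m/s = 80.514 m/s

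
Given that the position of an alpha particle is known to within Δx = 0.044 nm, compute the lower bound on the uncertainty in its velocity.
180.352 m/s

Using the Heisenberg uncertainty principle and Δp = mΔv:
ΔxΔp ≥ ℏ/2
Δx(mΔv) ≥ ℏ/2

The minimum uncertainty in velocity is:
Δv_min = ℏ/(2mΔx)
Δv_min = (1.055e-34 J·s) / (2 × 6.645e-27 kg × 4.400e-11 m)
Δv_min = 1.804e+02 m/s = 180.352 m/s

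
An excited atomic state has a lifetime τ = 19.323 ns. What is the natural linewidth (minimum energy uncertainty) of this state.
17.032 neV

Using the energy-time uncertainty principle:
ΔEΔt ≥ ℏ/2

The lifetime τ represents the time uncertainty Δt.
The natural linewidth (minimum energy uncertainty) is:

ΔE = ℏ/(2τ)
ΔE = (1.055e-34 J·s) / (2 × 1.932e-08 s)
ΔE = 2.729e-27 J = 17.032 neV

This natural linewidth limits the precision of spectroscopic measurements.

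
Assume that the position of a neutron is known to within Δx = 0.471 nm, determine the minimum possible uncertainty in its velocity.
66.839 m/s

Using the Heisenberg uncertainty principle and Δp = mΔv:
ΔxΔp ≥ ℏ/2
Δx(mΔv) ≥ ℏ/2

The minimum uncertainty in velocity is:
Δv_min = ℏ/(2mΔx)
Δv_min = (1.055e-34 J·s) / (2 × 1.675e-27 kg × 4.710e-10 m)
Δv_min = 6.684e+01 m/s = 66.839 m/s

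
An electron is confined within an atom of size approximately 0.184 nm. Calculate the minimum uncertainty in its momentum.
2.866 × 10^-25 kg·m/s

Using the Heisenberg uncertainty principle:
ΔxΔp ≥ ℏ/2

With Δx ≈ L = 1.840e-10 m (the confinement size):
Δp_min = ℏ/(2Δx)
Δp_min = (1.055e-34 J·s) / (2 × 1.840e-10 m)
Δp_min = 2.866e-25 kg·m/s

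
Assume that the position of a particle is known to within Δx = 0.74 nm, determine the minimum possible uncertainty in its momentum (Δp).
7.125 × 10^-26 kg·m/s

Using the Heisenberg uncertainty principle:
ΔxΔp ≥ ℏ/2

The minimum uncertainty in momentum is:
Δp_min = ℏ/(2Δx)
Δp_min = (1.055e-34 J·s) / (2 × 7.400e-10 m)
Δp_min = 7.125e-26 kg·m/s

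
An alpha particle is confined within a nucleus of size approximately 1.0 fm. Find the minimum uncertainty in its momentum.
5.273 × 10^-20 kg·m/s

Using the Heisenberg uncertainty principle:
ΔxΔp ≥ ℏ/2

With Δx ≈ L = 1.000e-15 m (the confinement size):
Δp_min = ℏ/(2Δx)
Δp_min = (1.055e-34 J·s) / (2 × 1.000e-15 m)
Δp_min = 5.273e-20 kg·m/s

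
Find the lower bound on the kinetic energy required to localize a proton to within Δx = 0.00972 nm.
54.906 meV

Localizing a particle requires giving it sufficient momentum uncertainty:

1. From uncertainty principle: Δp ≥ ℏ/(2Δx)
   Δp_min = (1.055e-34 J·s) / (2 × 9.720e-12 m)
   Δp_min = 5.425e-24 kg·m/s

2. This momentum uncertainty corresponds to kinetic energy:
   KE ≈ (Δp)²/(2m) = (5.425e-24)²/(2 × 1.673e-27 kg)
   KE = 8.797e-21 J = 54.906 meV

Tighter localization requires more energy.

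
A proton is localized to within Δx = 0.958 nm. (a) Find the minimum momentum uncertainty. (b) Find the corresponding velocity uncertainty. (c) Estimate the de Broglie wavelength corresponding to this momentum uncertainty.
(a) Δp_min = 5.504 × 10^-26 kg·m/s
(b) Δv_min = 32.907 m/s
(c) λ_dB = 12.039 nm

Step-by-step:

(a) From the uncertainty principle:
Δp_min = ℏ/(2Δx) = (1.055e-34 J·s)/(2 × 9.580e-10 m) = 5.504e-26 kg·m/s

(b) The velocity uncertainty:
Δv = Δp/m = (5.504e-26 kg·m/s)/(1.673e-27 kg) = 3.291e+01 m/s = 32.907 m/s

(c) The de Broglie wavelength for this momentum:
λ = h/p = (6.626e-34 J·s)/(5.504e-26 kg·m/s) = 1.204e-08 m = 12.039 nm

Note: The de Broglie wavelength is comparable to the localization size, as expected from wave-particle duality.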